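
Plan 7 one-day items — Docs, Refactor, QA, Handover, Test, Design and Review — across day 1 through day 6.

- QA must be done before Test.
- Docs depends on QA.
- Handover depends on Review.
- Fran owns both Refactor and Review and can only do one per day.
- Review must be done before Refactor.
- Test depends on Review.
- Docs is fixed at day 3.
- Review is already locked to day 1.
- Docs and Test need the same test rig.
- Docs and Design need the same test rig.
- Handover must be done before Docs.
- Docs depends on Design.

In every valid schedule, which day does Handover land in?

Review is fixed at day 1 and must come before Handover, so Handover is at least day 2.
Docs is fixed at day 3 and must come after Handover, so Handover is at most day 2.
So Handover must be day 2.

day 2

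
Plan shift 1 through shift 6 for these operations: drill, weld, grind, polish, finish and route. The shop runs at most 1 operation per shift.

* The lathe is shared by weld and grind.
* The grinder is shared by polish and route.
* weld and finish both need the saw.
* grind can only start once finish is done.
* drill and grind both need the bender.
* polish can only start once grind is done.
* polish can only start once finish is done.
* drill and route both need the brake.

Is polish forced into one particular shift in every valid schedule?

No

polish can be shift 3 (e.g. route -> shift 6, polish -> shift 3, grind -> shift 2, weld -> shift 5, drill -> shift 4, finish -> shift 1) or shift 4 (e.g. finish -> shift 1; polish -> shift 4; grind -> shift 2; route -> shift 6; drill -> shift 3; weld -> shift 5).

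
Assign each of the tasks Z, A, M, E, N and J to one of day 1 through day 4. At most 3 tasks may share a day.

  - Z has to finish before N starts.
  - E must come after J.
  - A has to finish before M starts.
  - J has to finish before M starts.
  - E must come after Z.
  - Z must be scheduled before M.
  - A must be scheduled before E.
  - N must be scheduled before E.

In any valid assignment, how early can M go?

day 2

Precedence pushes M to at least day 2.
M at day 2 is achievable: E in day 3; Z in day 1; N in day 2; A in day 1; J in day 1; M in day 2.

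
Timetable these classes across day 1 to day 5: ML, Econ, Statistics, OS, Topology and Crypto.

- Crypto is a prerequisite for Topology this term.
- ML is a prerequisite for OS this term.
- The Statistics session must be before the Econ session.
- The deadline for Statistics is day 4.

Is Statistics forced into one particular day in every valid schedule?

Statistics can be day 1 (e.g. Topology=day 2; ML=day 1; Statistics=day 1; Econ=day 2; OS=day 2; Crypto=day 1) or day 2 (e.g. Crypto in day 1; ML in day 1; OS in day 2; Statistics in day 2; Econ in day 3; Topology in day 2).

No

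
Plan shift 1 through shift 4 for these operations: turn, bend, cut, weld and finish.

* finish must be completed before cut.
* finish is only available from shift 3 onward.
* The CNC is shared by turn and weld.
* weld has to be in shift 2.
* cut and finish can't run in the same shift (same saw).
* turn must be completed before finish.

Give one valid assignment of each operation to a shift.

cut=shift 4, bend=shift 1, weld=shift 2, turn=shift 1, finish=shift 3

Checking: turn(shift 1) before finish(shift 3); finish(shift 3) before cut(shift 4); turn(shift 1) != weld(shift 2); cut(shift 4) != finish(shift 3); weld=shift 2 in [shift 2,shift 2]; finish=shift 3 in [shift 3,shift 4].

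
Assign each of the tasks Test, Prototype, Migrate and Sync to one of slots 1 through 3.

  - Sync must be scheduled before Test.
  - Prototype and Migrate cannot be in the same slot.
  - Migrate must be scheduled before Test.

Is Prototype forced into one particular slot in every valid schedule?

Prototype can be 1 (e.g. Test in 3; Migrate in 2; Sync in 1; Prototype in 1) or 2 (e.g. Sync=1, Prototype=2, Migrate=1, Test=2).

No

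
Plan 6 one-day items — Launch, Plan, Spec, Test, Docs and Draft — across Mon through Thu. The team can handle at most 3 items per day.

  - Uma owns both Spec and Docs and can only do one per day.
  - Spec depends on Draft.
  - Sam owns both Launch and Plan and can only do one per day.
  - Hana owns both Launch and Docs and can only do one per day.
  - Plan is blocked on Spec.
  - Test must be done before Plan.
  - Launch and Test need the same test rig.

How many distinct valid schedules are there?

Splitting on Launch: it can be Mon (14), Tue (17), Wed (16), Thu (4). Listing each branch's schedules as (Plan, Spec, Test, Docs, Draft):
Launch=Mon: (Wed,Tue,Tue,Wed,Mon) (Wed,Tue,Tue,Thu,Mon) (Thu,Tue,Tue,Wed,Mon) (Thu,Tue,Tue,Thu,Mon) (Thu,Tue,Wed,Wed,Mon) (Thu,Tue,Wed,Thu,Mon) (Thu,Wed,Tue,Tue,Mon) (Thu,Wed,Tue,Tue,Tue) (Thu,Wed,Tue,Thu,Mon) (Thu,Wed,Tue,Thu,Tue) (Thu,Wed,Wed,Tue,Mon) (Thu,Wed,Wed,Tue,Tue) (Thu,Wed,Wed,Thu,Mon) (Thu,Wed,Wed,Thu,Tue) — 14.
Launch=Tue: (Wed,Tue,Mon,Mon,Mon) (Wed,Tue,Mon,Wed,Mon) (Wed,Tue,Mon,Thu,Mon) (Thu,Tue,Mon,Mon,Mon) (Thu,Tue,Mon,Wed,Mon) (Thu,Tue,Mon,Thu,Mon) (Thu,Tue,Wed,Mon,Mon) (Thu,Tue,Wed,Wed,Mon) (Thu,Tue,Wed,Thu,Mon) (Thu,Wed,Mon,Mon,Mon) (Thu,Wed,Mon,Mon,Tue) (Thu,Wed,Mon,Thu,Mon) (Thu,Wed,Mon,Thu,Tue) (Thu,Wed,Wed,Mon,Mon) (Thu,Wed,Wed,Mon,Tue) (Thu,Wed,Wed,Thu,Mon) (Thu,Wed,Wed,Thu,Tue) — 17.
Launch=Wed: (Thu,Tue,Mon,Mon,Mon) (Thu,Tue,Mon,Thu,Mon) (Thu,Tue,Tue,Mon,Mon) (Thu,Tue,Tue,Thu,Mon) (Thu,Wed,Mon,Mon,Mon) (Thu,Wed,Mon,Mon,Tue) (Thu,Wed,Mon,Tue,Mon) (Thu,Wed,Mon,Tue,Tue) (Thu,Wed,Mon,Thu,Mon) (Thu,Wed,Mon,Thu,Tue) (Thu,Wed,Tue,Mon,Mon) (Thu,Wed,Tue,Mon,Tue) (Thu,Wed,Tue,Tue,Mon) (Thu,Wed,Tue,Tue,Tue) (Thu,Wed,Tue,Thu,Mon) (Thu,Wed,Tue,Thu,Tue) — 16.
Launch=Thu: (Wed,Tue,Mon,Mon,Mon) (Wed,Tue,Mon,Wed,Mon) (Wed,Tue,Tue,Mon,Mon) (Wed,Tue,Tue,Wed,Mon) — 4.
Summing: 14 + 17 + 16 + 4 = 51.

51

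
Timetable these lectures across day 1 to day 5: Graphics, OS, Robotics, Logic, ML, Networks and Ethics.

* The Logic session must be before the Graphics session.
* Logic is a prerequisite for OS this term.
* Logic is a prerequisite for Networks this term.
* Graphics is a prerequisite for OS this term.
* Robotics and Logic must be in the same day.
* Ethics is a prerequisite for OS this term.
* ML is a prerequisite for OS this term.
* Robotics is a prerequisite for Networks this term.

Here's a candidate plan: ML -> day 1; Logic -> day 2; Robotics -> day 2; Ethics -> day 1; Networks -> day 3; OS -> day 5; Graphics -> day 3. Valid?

Robotics and Logic must be in the same day — holds.
Robotics is a prerequisite for Networks this term — holds.
Logic is a prerequisite for OS this term — holds.
Logic is a prerequisite for Networks this term — holds.
ML is a prerequisite for OS this term — holds.
Graphics is a prerequisite for OS this term — holds.
The Logic session must be before the Graphics session — holds.
Ethics is a prerequisite for OS this term — holds.

Yes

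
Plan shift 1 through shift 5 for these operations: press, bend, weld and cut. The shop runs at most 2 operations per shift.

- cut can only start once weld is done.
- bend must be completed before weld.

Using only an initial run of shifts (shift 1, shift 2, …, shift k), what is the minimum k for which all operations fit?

3

The precedence chain requires at least 3 distinct shifts.
With at most 2 per shift and 4 operations, at least 2 shifts are needed.
3 works (last occupied shift: shift 3): for example bend=shift 1, cut=shift 3, press=shift 1, weld=shift 2.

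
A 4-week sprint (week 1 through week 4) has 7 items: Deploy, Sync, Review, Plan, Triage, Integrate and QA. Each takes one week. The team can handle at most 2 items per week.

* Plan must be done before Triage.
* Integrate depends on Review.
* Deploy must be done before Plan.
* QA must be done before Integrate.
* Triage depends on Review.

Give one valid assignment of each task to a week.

Triage=week 3, Deploy=week 1, Integrate=week 3, Review=week 1, QA=week 2, Plan=week 2, Sync=week 4

Checking: QA(week 2) before Integrate(week 3); Plan(week 2) before Triage(week 3); Review(week 1) before Integrate(week 3); Review(week 1) before Triage(week 3); Deploy(week 1) before Plan(week 2); max 2 per week (cap 2).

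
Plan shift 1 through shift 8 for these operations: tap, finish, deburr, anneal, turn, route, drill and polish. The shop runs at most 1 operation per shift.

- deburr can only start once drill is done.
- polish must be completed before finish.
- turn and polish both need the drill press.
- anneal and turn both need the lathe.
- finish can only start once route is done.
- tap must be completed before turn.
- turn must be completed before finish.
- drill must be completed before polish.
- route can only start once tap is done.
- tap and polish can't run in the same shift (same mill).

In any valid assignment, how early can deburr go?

Precedence pushes deburr to at least shift 2.
deburr at shift 2 is achievable: turn in shift 4, route in shift 5, deburr in shift 2, anneal in shift 8, tap in shift 3, polish in shift 6, finish in shift 7, drill in shift 1.

shift 2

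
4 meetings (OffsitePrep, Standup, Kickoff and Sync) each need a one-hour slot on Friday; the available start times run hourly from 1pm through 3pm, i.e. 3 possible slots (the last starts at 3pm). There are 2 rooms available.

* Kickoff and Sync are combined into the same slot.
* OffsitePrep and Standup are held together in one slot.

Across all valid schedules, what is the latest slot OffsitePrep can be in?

OffsitePrep at 3pm is achievable: Sync -> 1pm, Kickoff -> 1pm, OffsitePrep -> 3pm, Standup -> 3pm.

3pm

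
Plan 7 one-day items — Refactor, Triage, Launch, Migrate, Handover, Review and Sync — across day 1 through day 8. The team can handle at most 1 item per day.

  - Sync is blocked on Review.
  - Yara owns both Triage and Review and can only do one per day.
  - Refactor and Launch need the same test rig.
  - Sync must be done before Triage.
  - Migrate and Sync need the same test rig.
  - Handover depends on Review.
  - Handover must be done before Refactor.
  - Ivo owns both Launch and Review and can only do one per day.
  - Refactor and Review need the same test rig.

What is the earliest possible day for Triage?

Precedence pushes Triage to at least day 3.
Triage at day 3 is achievable: Triage in day 3; Migrate in day 7; Launch in day 6; Refactor in day 5; Review in day 1; Handover in day 4; Sync in day 2.

day 3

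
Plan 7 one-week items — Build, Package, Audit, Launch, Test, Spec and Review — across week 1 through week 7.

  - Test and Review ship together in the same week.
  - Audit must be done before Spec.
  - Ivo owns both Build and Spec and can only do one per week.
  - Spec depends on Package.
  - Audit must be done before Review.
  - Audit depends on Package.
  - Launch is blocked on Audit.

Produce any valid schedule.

Launch in week 3, Audit in week 2, Build in week 1, Test in week 3, Package in week 1, Spec in week 3, Review in week 3

Checking: Audit(week 2) before Launch(week 3); Package(week 1) before Spec(week 3); Audit(week 2) before Review(week 3); Audit(week 2) before Spec(week 3); Package(week 1) before Audit(week 2); Build(week 1) != Spec(week 3); Test = Review = week 3.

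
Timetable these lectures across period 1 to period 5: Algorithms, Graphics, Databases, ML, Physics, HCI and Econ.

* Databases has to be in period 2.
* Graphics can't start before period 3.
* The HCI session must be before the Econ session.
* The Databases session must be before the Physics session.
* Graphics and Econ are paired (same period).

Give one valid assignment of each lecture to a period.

Databases in period 2; ML in period 1; Physics in period 3; Econ in period 3; HCI in period 1; Algorithms in period 1; Graphics in period 3

Checking: Databases(period 2) before Physics(period 3); HCI(period 1) before Econ(period 3); Graphics = Econ = period 3; Databases=period 2 in [period 2,period 2]; Graphics=period 3 in [period 3,period 5].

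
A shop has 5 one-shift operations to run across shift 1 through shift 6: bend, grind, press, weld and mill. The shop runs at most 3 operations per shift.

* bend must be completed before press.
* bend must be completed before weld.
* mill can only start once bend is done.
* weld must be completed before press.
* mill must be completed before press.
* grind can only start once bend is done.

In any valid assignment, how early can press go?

shift 3

Precedence pushes press to at least shift 3.
press at shift 3 is achievable: bend in shift 1, mill in shift 2, press in shift 3, grind in shift 2, weld in shift 2.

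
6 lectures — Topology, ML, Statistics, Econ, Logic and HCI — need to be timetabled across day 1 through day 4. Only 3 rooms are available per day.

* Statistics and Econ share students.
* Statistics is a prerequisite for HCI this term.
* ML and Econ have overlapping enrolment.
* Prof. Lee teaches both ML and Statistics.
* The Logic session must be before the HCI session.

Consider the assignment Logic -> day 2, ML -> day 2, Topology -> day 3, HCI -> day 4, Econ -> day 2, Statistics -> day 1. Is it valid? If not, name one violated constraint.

No. ML and Econ have overlapping enrolment is not satisfied.

ML and Econ have overlapping enrolment — violated.
Statistics is a prerequisite for HCI this term — holds.
Prof. Lee teaches both ML and Statistics — holds.
Only 3 rooms are available per day — holds.
The Logic session must be before the HCI session — holds.
Statistics and Econ share students — holds.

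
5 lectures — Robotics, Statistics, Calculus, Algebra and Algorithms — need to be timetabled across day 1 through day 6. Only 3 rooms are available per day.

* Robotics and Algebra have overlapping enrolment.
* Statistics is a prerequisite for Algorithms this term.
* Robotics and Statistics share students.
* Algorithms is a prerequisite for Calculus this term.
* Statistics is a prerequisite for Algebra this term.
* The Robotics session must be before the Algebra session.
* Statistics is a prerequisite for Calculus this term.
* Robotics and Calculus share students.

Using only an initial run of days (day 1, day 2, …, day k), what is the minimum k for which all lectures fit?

The precedence chain requires at least 3 distinct days.
With at most 3 per day and 5 lectures, at least 2 days are needed.
3 works (last occupied day: day 3): for example Statistics -> day 1; Robotics -> day 2; Calculus -> day 3; Algorithms -> day 2; Algebra -> day 3.

3 days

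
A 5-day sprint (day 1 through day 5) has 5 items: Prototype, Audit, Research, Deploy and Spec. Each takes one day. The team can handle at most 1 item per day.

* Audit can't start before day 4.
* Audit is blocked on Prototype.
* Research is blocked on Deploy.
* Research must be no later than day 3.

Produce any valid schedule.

Audit in day 4; Research in day 2; Spec in day 5; Deploy in day 1; Prototype in day 3

Checking: Prototype(day 3) before Audit(day 4); Deploy(day 1) before Research(day 2); Audit=day 4 in [day 4,day 5]; Research=day 2 in [day 1,day 3]; max 1 per day (cap 1).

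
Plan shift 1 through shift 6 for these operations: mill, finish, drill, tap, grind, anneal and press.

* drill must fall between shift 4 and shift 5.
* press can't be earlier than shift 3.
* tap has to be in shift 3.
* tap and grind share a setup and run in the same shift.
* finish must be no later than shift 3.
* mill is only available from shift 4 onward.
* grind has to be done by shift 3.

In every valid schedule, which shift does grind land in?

shift 3

Grind must be in the same shift as tap, which can't be before shift 3, so grind is at least shift 3; grind's own window allows nothing later than shift 3.
So grind is pinned to shift 3.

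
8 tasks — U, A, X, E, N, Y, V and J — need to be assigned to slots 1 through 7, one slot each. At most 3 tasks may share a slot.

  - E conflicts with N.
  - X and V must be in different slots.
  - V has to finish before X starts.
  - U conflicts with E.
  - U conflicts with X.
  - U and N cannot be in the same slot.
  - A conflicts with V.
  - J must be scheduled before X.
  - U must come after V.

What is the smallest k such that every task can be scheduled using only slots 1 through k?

The precedence chain requires at least 2 distinct slots.
With at most 3 per slot and 8 tasks, at least 3 slots are needed.
3 works (last occupied slot: 3): for example X -> 2, U -> 3, E -> 1, V -> 1, Y -> 3, J -> 1, A -> 2, N -> 2.

3 slots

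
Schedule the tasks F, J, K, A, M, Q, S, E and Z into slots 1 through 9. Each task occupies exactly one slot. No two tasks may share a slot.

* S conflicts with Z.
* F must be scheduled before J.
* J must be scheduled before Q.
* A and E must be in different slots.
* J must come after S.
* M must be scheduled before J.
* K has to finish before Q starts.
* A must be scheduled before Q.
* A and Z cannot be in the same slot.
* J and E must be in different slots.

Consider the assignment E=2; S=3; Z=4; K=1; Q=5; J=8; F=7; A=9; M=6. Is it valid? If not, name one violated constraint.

No. A must be scheduled before Q is not satisfied.

A must be scheduled before Q — violated.
S conflicts with Z — holds.
J and E must be in different slots — holds.
A and Z cannot be in the same slot — holds.
K has to finish before Q starts — holds.
A and E must be in different slots — holds.
J must come after S — holds.
No two tasks may share a slot — holds.
F must be scheduled before J — holds.
M must be scheduled before J — holds.
J must be scheduled before Q — violated.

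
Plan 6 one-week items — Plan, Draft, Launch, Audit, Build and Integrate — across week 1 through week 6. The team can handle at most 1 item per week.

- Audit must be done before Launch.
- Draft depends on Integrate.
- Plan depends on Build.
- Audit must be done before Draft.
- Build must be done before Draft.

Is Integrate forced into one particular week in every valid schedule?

No

Integrate can be week 1 (e.g. Build in week 3; Audit in week 2; Launch in week 6; Integrate in week 1; Draft in week 4; Plan in week 5) or week 2 (e.g. Plan=week 5; Build=week 3; Draft=week 4; Launch=week 6; Audit=week 1; Integrate=week 2).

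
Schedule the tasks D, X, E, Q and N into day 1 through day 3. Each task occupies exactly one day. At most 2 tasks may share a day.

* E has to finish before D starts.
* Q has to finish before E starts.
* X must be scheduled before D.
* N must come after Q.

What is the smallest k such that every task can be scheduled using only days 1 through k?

The precedence chain requires at least 3 distinct days.
With at most 2 per day and 5 tasks, at least 3 days are needed.
3 works (last occupied day: day 3): for example X -> day 1; Q -> day 1; E -> day 2; D -> day 3; N -> day 2.

3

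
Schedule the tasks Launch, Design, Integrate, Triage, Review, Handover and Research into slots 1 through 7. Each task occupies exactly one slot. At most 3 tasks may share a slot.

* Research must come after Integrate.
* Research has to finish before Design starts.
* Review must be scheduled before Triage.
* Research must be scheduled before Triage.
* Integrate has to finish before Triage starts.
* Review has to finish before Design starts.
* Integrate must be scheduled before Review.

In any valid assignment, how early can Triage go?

Precedence pushes Triage to at least 3.
Triage at 3 is achievable: Research=2; Triage=3; Design=3; Handover=1; Review=2; Integrate=1; Launch=1.

3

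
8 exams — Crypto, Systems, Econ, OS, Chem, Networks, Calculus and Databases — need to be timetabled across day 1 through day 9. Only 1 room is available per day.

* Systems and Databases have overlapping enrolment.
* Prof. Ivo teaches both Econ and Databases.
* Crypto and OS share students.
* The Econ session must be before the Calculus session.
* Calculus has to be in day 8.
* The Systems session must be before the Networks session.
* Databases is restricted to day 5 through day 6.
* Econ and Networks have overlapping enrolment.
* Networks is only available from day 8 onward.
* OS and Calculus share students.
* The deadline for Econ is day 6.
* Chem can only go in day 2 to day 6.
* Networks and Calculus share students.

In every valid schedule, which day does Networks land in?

day 9

Networks's window is day 8–day 9.
Calculus is fixed at day 8, and Networks can't share a day with Calculus.
So Networks must be day 9.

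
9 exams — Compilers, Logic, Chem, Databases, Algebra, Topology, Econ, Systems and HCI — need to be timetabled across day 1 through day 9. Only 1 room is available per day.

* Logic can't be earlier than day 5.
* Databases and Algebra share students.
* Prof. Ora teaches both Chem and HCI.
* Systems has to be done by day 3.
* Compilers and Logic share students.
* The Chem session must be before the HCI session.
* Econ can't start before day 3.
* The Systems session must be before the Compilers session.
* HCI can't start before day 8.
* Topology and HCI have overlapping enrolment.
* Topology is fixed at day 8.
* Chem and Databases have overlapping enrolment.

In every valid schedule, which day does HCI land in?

HCI's window is day 8–day 9.
Topology is fixed at day 8, and HCI can't share a day with Topology.
So HCI must be day 9.

day 9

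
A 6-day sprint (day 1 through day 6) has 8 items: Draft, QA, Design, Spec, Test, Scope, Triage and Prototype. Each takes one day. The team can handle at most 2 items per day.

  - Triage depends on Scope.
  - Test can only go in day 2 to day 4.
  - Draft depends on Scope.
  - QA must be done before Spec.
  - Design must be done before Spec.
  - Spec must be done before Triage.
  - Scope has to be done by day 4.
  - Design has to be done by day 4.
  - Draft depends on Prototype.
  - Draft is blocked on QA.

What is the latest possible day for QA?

Downstream work caps QA at day 4.
QA at day 4 is achievable: Test=day 2; Prototype=day 2; Spec=day 5; QA=day 4; Design=day 1; Draft=day 5; Scope=day 1; Triage=day 6.

day 4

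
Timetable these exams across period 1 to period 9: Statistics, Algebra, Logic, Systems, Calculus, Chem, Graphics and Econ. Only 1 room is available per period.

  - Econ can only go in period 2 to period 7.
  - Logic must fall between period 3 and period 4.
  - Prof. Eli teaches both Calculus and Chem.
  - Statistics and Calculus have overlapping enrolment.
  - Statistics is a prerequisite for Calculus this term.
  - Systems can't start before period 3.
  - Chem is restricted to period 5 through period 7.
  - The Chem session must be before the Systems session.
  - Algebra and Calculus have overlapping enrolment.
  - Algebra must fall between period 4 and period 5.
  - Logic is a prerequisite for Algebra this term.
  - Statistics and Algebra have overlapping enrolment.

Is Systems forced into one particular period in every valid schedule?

Systems can be period 6 (e.g. Graphics -> period 8, Logic -> period 3, Systems -> period 6, Statistics -> period 1, Econ -> period 2, Algebra -> period 4, Calculus -> period 7, Chem -> period 5) or period 7 (e.g. Econ=period 2; Graphics=period 8; Chem=period 5; Statistics=period 1; Logic=period 3; Algebra=period 4; Systems=period 7; Calculus=period 6).

No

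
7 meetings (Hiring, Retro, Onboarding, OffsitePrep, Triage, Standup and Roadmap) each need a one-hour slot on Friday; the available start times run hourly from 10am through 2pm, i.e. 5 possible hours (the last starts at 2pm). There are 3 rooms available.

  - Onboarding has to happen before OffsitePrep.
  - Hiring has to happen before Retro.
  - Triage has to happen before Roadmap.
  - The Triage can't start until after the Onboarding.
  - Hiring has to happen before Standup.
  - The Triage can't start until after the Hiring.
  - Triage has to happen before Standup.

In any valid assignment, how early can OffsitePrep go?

Precedence pushes OffsitePrep to at least 11am.
OffsitePrep at 11am is achievable: Roadmap=12pm, Retro=11am, Hiring=10am, Standup=12pm, Onboarding=10am, Triage=11am, OffsitePrep=11am.

11am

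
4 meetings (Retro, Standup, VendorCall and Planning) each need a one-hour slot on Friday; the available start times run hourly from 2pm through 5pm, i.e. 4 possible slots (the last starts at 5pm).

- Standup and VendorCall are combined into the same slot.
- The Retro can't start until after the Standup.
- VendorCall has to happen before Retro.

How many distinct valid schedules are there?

Splitting on Retro: it can be 3pm (4), 4pm (8), 5pm (12). Listing each branch's schedules as (Standup, VendorCall, Planning):
Retro=3pm: (2pm,2pm,2pm) (2pm,2pm,3pm) (2pm,2pm,4pm) (2pm,2pm,5pm) — 4.
Retro=4pm: (2pm,2pm,2pm) (2pm,2pm,3pm) (2pm,2pm,4pm) (2pm,2pm,5pm) (3pm,3pm,2pm) (3pm,3pm,3pm) (3pm,3pm,4pm) (3pm,3pm,5pm) — 8.
Retro=5pm: (2pm,2pm,2pm) (2pm,2pm,3pm) (2pm,2pm,4pm) (2pm,2pm,5pm) (3pm,3pm,2pm) (3pm,3pm,3pm) (3pm,3pm,4pm) (3pm,3pm,5pm) (4pm,4pm,2pm) (4pm,4pm,3pm) (4pm,4pm,4pm) (4pm,4pm,5pm) — 12.
Summing: 4 + 8 + 12 = 24.

24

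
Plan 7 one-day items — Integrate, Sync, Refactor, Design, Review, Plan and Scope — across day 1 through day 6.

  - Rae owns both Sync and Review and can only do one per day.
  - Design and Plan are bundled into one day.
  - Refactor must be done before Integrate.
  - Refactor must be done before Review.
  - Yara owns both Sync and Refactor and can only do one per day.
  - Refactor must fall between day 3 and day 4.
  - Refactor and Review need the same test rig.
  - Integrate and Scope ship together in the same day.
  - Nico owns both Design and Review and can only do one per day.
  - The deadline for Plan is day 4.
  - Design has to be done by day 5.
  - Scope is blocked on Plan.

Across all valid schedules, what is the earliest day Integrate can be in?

Precedence pushes Integrate to at least day 4.
Integrate at day 4 is achievable: Plan=day 1; Refactor=day 3; Review=day 4; Design=day 1; Integrate=day 4; Scope=day 4; Sync=day 1.

day 4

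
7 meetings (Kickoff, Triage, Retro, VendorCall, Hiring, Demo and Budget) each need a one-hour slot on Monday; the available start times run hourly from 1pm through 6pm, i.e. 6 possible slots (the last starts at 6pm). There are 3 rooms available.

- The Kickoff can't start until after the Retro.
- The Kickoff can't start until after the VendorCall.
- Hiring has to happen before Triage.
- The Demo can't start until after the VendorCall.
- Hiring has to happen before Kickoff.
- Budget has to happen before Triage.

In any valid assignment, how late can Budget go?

Downstream work caps Budget at 5pm.
Budget at 5pm is achievable: Budget=5pm, Retro=1pm, Triage=6pm, Kickoff=2pm, Demo=2pm, VendorCall=1pm, Hiring=1pm.

5pm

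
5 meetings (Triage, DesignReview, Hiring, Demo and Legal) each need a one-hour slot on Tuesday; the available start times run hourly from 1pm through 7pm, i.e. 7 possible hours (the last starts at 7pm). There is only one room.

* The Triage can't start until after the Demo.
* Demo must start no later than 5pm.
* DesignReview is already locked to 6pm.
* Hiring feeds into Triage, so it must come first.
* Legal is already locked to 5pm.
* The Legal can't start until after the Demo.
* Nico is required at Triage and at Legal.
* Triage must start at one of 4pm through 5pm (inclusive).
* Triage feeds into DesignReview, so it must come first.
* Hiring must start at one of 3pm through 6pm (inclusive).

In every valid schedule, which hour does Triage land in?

Triage's window is 4pm–5pm.
Legal is fixed at 5pm, and Triage can't share a hour with Legal.
So Triage must be 4pm.

4pm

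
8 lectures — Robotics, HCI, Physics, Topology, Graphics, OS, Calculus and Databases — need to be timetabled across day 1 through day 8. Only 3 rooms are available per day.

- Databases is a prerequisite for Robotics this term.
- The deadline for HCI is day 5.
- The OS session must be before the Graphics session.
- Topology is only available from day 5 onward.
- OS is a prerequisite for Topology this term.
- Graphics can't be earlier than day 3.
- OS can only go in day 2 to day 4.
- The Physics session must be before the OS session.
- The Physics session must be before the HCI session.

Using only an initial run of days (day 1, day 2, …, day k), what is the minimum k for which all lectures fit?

The precedence chain requires at least 3 distinct days.
With at most 3 per day and 8 lectures, at least 3 days are needed.
Topology can't be placed before day 5, so the schedule must run through at least day 5.
5 works (last occupied day: day 5): for example OS=day 2; Databases=day 1; Physics=day 1; Robotics=day 2; HCI=day 2; Topology=day 5; Graphics=day 3; Calculus=day 1.

5 days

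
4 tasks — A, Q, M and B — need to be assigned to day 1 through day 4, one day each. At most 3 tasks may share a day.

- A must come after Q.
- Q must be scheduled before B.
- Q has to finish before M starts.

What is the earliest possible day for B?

day 2

Precedence pushes B to at least day 2.
B at day 2 is achievable: A=day 2, B=day 2, M=day 2, Q=day 1.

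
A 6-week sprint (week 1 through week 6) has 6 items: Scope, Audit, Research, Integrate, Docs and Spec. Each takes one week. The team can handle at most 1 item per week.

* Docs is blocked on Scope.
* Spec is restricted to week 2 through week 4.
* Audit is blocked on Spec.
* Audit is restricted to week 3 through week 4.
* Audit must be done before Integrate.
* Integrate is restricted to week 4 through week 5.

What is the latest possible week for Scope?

Downstream work caps Scope at week 5.
Scope at week 5 is achievable: Spec in week 2, Integrate in week 4, Audit in week 3, Docs in week 6, Research in week 1, Scope in week 5.

week 5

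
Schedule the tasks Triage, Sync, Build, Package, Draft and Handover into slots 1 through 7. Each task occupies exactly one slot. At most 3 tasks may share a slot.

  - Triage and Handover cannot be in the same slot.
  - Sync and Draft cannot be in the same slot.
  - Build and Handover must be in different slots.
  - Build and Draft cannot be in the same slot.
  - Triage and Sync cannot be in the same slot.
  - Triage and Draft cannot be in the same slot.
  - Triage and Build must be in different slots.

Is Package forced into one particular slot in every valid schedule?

No

Package can be 1 (e.g. Draft in 3; Triage in 1; Handover in 3; Build in 2; Sync in 2; Package in 1) or 2 (e.g. Sync in 2, Triage in 1, Build in 2, Draft in 3, Handover in 3, Package in 2).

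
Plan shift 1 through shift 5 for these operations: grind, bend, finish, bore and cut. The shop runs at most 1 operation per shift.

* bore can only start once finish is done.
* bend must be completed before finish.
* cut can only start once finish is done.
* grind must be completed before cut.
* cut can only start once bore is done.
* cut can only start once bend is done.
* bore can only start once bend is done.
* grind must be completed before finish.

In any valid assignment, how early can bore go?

Precedence pushes bore to at least shift 3; downstream work caps bore at shift 4.
bore at shift 4 is achievable: cut=shift 5; bend=shift 1; bore=shift 4; grind=shift 2; finish=shift 3.
Nothing earlier works — the capacity limit rule out every shift before shift 4.

shift 4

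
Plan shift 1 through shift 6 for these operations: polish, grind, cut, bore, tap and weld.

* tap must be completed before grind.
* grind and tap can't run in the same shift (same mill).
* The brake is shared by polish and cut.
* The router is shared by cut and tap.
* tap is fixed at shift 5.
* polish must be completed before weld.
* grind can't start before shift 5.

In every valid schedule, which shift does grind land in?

shift 6

grind's window is shift 5–shift 6.
tap is fixed at shift 5, and grind can't share a shift with tap.
So grind must be shift 6.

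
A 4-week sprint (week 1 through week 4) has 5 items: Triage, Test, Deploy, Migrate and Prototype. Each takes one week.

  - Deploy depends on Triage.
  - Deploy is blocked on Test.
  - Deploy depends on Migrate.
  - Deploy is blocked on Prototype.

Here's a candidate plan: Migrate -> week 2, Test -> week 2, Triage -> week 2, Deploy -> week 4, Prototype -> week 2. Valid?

Yes

Deploy is blocked on Test — holds.
Deploy is blocked on Prototype — holds.
Deploy depends on Migrate — holds.
Deploy depends on Triage — holds.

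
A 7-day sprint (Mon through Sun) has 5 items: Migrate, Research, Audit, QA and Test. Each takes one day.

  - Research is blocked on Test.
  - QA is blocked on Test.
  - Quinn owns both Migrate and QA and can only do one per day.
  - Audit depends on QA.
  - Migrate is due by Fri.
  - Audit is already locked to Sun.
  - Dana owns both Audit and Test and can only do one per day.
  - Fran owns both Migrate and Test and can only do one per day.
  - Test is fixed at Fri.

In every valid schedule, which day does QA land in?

Test is fixed at Fri and must come before QA, so QA is at least Sat.
Audit is fixed at Sun and must come after QA, so QA is at most Sat.
So QA must be Sat.

Sat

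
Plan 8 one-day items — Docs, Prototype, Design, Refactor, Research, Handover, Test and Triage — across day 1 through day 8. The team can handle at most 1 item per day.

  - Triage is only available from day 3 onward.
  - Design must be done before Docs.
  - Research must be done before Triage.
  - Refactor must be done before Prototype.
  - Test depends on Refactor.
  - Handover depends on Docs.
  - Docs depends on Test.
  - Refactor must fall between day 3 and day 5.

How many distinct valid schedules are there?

Splitting on Docs: it can be day 5 (12), day 6 (20), day 7 (16). Listing each branch's schedules as (Prototype, Design, Refactor, Research, Handover, Test, Triage) by day number:
Docs=day 5: (6,1,3,2,7,4,8) (6,1,3,2,8,4,7) (6,2,3,1,7,4,8) (6,2,3,1,8,4,7) (7,1,3,2,6,4,8) (7,1,3,2,8,4,6) (7,2,3,1,6,4,8) (7,2,3,1,8,4,6) (8,1,3,2,6,4,7) (8,1,3,2,7,4,6) (8,2,3,1,6,4,7) (8,2,3,1,7,4,6) — 12.
Docs=day 6: (4,1,3,2,7,5,8) (4,1,3,2,8,5,7) (4,2,3,1,7,5,8) (4,2,3,1,8,5,7) (5,1,3,2,7,4,8) (5,1,3,2,8,4,7) (5,2,3,1,7,4,8) (5,2,3,1,8,4,7) (7,1,3,2,8,4,5) (7,1,3,2,8,5,4) (7,1,4,2,8,5,3) (7,2,3,1,8,4,5) (7,2,3,1,8,5,4) (7,2,4,1,8,5,3) (8,1,3,2,7,4,5) (8,1,3,2,7,5,4) (8,1,4,2,7,5,3) (8,2,3,1,7,4,5) (8,2,3,1,7,5,4) (8,2,4,1,7,5,3) — 20.
Docs=day 7: (4,1,3,2,8,5,6) (4,1,3,2,8,6,5) (4,2,3,1,8,5,6) (4,2,3,1,8,6,5) (5,1,3,2,8,4,6) (5,1,3,2,8,6,4) (5,1,4,2,8,6,3) (5,2,3,1,8,4,6) (5,2,3,1,8,6,4) (5,2,4,1,8,6,3) (6,1,3,2,8,4,5) (6,1,3,2,8,5,4) (6,1,4,2,8,5,3) (6,2,3,1,8,4,5) (6,2,3,1,8,5,4) (6,2,4,1,8,5,3) — 16.
Summing: 12 + 20 + 16 = 48.

48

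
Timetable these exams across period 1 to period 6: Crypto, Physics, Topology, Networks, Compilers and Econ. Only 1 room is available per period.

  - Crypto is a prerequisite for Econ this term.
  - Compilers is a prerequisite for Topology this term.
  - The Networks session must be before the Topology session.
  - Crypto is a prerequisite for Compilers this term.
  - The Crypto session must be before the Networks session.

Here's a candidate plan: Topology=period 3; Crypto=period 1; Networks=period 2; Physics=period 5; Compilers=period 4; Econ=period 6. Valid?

Only 1 room is available per period — holds.
The Crypto session must be before the Networks session — holds.
Crypto is a prerequisite for Econ this term — holds.
Compilers is a prerequisite for Topology this term — violated.
Crypto is a prerequisite for Compilers this term — holds.
The Networks session must be before the Topology session — holds.

No — it violates: Compilers is a prerequisite for Topology this term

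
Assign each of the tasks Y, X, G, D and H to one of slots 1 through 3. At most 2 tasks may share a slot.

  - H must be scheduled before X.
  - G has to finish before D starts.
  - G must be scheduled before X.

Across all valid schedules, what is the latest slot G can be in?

Downstream work caps G at 2.
G at 2 is achievable: G in 2; D in 3; X in 3; Y in 1; H in 1.

2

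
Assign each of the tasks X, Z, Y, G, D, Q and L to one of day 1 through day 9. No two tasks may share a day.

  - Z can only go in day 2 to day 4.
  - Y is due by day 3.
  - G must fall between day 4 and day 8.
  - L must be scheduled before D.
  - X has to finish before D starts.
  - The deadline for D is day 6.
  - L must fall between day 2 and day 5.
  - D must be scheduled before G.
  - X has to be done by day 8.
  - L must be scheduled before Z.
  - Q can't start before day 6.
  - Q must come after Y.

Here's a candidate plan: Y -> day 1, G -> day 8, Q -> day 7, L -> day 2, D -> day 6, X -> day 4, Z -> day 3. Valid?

D must be scheduled before G — holds.
G must fall between day 4 and day 8 — holds.
Y is due by day 3 — holds.
L must be scheduled before D — holds.
Q can't start before day 6 — holds.
X has to be done by day 8 — holds.
No two tasks may share a day — holds.
L must be scheduled before Z — holds.
X has to finish before D starts — holds.
The deadline for D is day 6 — holds.
Q must come after Y — holds.
Z can only go in day 2 to day 4 — holds.
L must fall between day 2 and day 5 — holds.

Yes, all constraints hold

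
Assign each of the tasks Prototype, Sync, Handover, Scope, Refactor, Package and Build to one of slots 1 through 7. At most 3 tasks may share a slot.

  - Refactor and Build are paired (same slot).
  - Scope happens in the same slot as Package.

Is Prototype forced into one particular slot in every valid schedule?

No

Prototype can be 1 (e.g. Package -> 2, Prototype -> 1, Refactor -> 3, Sync -> 1, Scope -> 2, Build -> 3, Handover -> 1) or 2 (e.g. Prototype -> 2, Sync -> 1, Build -> 3, Scope -> 2, Refactor -> 3, Handover -> 1, Package -> 2).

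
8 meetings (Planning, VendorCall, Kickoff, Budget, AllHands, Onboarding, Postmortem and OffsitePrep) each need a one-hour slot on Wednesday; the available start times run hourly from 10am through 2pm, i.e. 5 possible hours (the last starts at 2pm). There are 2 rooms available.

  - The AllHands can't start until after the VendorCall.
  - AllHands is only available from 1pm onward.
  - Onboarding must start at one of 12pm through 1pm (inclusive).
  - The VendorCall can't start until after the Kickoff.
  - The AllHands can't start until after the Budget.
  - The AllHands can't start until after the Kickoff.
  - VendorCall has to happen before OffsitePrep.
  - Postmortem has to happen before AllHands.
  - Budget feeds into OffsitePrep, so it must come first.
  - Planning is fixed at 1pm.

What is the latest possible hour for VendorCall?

1pm

Precedence pushes VendorCall to at least 11am; downstream work caps VendorCall at 1pm.
VendorCall at 1pm is achievable: Kickoff -> 10am, VendorCall -> 1pm, AllHands -> 2pm, OffsitePrep -> 2pm, Budget -> 10am, Planning -> 1pm, Onboarding -> 12pm, Postmortem -> 11am.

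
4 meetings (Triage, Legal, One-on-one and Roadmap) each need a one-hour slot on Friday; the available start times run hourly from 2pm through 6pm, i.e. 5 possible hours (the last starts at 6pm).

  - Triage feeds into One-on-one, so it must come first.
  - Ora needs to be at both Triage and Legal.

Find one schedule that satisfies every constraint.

Triage=2pm, One-on-one=3pm, Roadmap=2pm, Legal=3pm

Checking: Triage(2pm) before One-on-one(3pm); Triage(2pm) != Legal(3pm).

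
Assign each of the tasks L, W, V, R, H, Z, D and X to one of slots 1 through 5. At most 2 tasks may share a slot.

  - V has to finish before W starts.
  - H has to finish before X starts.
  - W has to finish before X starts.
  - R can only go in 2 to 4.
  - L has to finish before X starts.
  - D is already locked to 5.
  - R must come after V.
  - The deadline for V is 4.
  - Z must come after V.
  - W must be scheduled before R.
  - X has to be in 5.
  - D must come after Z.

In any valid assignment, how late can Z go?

4

Precedence pushes Z to at least 2; downstream work caps Z at 4.
Z at 4 is achievable: V=1, L=1, X=5, R=3, H=2, W=2, D=5, Z=4.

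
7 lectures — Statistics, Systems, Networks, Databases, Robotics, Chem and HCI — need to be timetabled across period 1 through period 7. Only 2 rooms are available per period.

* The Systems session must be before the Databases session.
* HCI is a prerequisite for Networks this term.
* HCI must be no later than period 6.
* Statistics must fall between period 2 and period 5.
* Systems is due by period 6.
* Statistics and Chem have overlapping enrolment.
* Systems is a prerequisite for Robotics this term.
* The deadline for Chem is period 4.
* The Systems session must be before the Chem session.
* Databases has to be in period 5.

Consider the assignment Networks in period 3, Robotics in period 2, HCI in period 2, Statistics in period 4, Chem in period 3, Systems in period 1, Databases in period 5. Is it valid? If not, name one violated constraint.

Yes, all constraints hold

HCI is a prerequisite for Networks this term — holds.
Databases has to be in period 5 — holds.
Systems is due by period 6 — holds.
Statistics and Chem have overlapping enrolment — holds.
The Systems session must be before the Chem session — holds.
The Systems session must be before the Databases session — holds.
Systems is a prerequisite for Robotics this term — holds.
The deadline for Chem is period 4 — holds.
Only 2 rooms are available per period — holds.
Statistics must fall between period 2 and period 5 — holds.
HCI must be no later than period 6 — holds.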